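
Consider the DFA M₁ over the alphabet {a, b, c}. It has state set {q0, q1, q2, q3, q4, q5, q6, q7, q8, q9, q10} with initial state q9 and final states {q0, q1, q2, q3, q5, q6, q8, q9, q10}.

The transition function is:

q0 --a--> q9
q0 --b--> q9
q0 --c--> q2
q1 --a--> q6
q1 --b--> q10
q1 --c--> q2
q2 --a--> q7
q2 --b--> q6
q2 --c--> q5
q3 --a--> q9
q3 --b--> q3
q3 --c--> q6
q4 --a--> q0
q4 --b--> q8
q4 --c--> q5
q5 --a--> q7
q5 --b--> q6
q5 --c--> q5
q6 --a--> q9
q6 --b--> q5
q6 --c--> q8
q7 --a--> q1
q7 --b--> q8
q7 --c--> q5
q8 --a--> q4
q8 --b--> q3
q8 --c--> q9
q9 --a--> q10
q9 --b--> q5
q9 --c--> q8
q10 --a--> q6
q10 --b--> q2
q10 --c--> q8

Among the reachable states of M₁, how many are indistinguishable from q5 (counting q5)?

2

Every state is reachable, so we keep all 11.
Initial partition by acceptance: {q0,q1,q2,q3,q5,q6,q8,q9,q10} | {q4,q7}.
Refine {q0,q1,q2,q3,q5,q6,q8,q9,q10} on symbol a: members go to different blocks, giving {q0,q1,q3,q6,q9,q10} and {q2,q5,q8}.
Split {q0,q1,q3,q6,q9,q10} by δ(·,b) → {q0,q1,q3} and {q6,q9,q10}.
Refine {q0,q1,q3} on symbol b: members go to different blocks, giving {q0,q1} and {q3}.
On input b, block {q2,q5,q8} splits into {q2,q5} and {q8}.
Stable partition: {q0,q1} | {q4,q7} | {q2,q5} | {q6,q9,q10} | {q3} | {q8} — 6 equivalence classes.
State q5 belongs to the block {q2,q5}, which has 2 states.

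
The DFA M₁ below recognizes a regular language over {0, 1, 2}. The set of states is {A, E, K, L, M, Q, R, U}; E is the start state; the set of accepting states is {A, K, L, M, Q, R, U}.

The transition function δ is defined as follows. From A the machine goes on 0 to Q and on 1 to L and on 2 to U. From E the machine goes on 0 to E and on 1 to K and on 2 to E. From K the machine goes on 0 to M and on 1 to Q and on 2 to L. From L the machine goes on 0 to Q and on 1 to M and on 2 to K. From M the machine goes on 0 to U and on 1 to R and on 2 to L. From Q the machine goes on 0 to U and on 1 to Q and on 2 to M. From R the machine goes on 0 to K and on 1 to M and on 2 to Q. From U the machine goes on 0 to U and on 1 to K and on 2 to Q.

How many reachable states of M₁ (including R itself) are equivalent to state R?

First remove the unreachable states {A}; 7 states remain.
P0 = {K,L,M,Q,R,U} | {E}.
The partition is now stable with 2 blocks: {K,L,M,Q,R,U} | {E}.
The equivalence class containing R is {K,L,M,Q,R,U}, of size 6.

6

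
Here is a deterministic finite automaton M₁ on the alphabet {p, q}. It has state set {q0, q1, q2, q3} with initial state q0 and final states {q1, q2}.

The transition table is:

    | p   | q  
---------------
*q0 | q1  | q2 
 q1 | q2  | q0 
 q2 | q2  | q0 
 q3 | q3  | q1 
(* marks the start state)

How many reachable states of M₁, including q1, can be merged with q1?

First remove the unreachable states {q3}; 3 states remain.
Initial partition by acceptance: {q1,q2} | {q0}.
The partition is now stable with 2 blocks: {q1,q2} | {q0}.
The equivalence class containing q1 is {q1,q2}, of size 2.

2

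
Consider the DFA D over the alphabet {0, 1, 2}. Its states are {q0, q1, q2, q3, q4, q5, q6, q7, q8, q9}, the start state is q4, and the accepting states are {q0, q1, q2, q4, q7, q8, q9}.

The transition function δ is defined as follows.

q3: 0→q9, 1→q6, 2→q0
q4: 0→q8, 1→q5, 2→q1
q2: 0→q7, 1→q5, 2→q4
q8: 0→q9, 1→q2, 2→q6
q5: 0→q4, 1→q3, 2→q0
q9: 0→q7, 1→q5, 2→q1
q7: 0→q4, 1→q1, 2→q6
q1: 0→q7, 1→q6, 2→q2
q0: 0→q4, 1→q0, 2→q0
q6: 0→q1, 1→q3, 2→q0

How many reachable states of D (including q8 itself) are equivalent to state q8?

All states are reachable from the start state.
P0 = {q0,q1,q2,q4,q7,q8,q9} | {q3,q5,q6}.
Refine {q0,q1,q2,q4,q7,q8,q9} on symbol 1: members go to different blocks, giving {q1,q2,q4,q9} and {q0,q7,q8}.
Split {q0,q7,q8} by δ(·,1) → {q7,q8} and {q0}.
Stable partition: {q1,q2,q4,q9} | {q3,q5,q6} | {q7,q8} | {q0} — 4 equivalence classes.
The equivalence class containing q8 is {q7,q8}, of size 2.

2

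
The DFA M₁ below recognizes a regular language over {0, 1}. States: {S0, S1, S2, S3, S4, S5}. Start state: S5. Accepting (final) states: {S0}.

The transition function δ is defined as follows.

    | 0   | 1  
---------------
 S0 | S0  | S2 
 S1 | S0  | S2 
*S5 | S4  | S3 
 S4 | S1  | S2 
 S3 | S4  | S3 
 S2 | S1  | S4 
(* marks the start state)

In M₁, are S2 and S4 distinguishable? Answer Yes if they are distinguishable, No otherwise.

No

P0 = {S0} | {S1,S2,S3,S4,S5}.
On input 0, block {S1,S2,S3,S4,S5} splits into {S2,S3,S4,S5} and {S1}.
Split {S2,S3,S4,S5} by δ(·,0) → {S2,S4} and {S3,S5}.
Stable partition: {S0} | {S2,S4} | {S1} | {S3,S5} — 4 equivalence classes.
S2 and S4 lie in the same block of the stable partition, so they are equivalent — no string distinguishes them.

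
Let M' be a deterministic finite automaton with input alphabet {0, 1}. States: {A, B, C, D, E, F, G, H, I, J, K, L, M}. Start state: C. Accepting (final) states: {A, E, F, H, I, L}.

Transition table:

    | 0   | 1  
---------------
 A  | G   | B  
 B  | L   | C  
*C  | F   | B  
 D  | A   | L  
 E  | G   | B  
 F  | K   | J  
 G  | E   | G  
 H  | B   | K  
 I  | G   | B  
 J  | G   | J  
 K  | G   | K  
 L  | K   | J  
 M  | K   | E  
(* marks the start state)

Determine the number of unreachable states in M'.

Starting at C and following transitions, the reachable set is {B, C, E, F, G, J, K, L}. That leaves A, D, H, I, M unreachable — 5 in total.

5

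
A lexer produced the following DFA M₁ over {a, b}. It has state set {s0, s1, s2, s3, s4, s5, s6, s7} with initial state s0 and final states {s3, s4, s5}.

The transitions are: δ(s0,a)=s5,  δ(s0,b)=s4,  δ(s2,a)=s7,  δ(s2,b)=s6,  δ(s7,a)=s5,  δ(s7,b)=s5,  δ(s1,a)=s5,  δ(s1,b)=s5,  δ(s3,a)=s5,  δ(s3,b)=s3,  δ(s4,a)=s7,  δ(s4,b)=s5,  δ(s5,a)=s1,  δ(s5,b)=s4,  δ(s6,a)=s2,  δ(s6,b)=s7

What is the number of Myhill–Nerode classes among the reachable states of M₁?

2

Reachable states from the start: {s0,s1,s4,s5,s7}. Unreachable: {s2,s3,s6} — drop them.
Initial partition by acceptance: {s4,s5} | {s0,s1,s7}.
The partition is now stable with 2 blocks: {s4,s5} | {s0,s1,s7}.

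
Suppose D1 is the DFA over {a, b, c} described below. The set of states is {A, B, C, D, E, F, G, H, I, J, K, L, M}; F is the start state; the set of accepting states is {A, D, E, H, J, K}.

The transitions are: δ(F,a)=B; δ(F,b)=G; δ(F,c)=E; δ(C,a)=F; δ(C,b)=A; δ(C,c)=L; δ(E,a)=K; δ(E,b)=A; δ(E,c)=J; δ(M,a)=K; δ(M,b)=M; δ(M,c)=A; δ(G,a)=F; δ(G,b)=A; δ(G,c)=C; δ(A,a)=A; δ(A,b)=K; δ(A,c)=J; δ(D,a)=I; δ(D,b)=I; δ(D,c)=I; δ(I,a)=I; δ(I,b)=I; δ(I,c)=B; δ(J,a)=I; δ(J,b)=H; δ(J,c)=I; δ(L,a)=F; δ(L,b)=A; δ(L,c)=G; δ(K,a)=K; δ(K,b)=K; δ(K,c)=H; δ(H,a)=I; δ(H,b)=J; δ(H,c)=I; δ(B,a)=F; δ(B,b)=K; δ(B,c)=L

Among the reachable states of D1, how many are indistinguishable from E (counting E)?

First remove the unreachable states {D,M}; 11 states remain.
Start with accepting vs non-accepting: {A,E,H,J,K} | {B,C,F,G,I,L}.
On input a, block {A,E,H,J,K} splits into {A,E,K} and {H,J}.
Split {B,C,F,G,I,L} by δ(·,b) → {B,C,G,L} and {F,I}.
Split {F,I} by δ(·,a) → {F} and {I}.
No further refinement is possible. Final partition (5 blocks): {A,E,K} | {B,C,G,L} | {H,J} | {F} | {I}.
State E belongs to the block {A,E,K}, which has 3 states.

3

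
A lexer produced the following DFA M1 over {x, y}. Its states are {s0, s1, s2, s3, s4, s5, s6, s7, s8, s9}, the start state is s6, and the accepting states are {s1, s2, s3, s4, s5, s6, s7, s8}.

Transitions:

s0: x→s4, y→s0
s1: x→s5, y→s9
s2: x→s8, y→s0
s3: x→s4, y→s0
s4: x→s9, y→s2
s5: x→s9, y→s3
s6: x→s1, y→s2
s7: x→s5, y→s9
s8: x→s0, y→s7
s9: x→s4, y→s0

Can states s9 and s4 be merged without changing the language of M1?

Initial partition by acceptance: {s1,s2,s3,s4,s5,s6,s7,s8} | {s0,s9}.
Split {s1,s2,s3,s4,s5,s6,s7,s8} by δ(·,x) → {s1,s2,s3,s6,s7} and {s4,s5,s8}.
Split {s1,s2,s3,s6,s7} by δ(·,x) → {s1,s2,s3,s7} and {s6}.
The partition is now stable with 4 blocks: {s1,s2,s3,s7} | {s0,s9} | {s4,s5,s8} | {s6}.
s9 and s4 end up in different blocks, so they are distinguishable. For instance, the string 'ε' is accepted from only s4.

No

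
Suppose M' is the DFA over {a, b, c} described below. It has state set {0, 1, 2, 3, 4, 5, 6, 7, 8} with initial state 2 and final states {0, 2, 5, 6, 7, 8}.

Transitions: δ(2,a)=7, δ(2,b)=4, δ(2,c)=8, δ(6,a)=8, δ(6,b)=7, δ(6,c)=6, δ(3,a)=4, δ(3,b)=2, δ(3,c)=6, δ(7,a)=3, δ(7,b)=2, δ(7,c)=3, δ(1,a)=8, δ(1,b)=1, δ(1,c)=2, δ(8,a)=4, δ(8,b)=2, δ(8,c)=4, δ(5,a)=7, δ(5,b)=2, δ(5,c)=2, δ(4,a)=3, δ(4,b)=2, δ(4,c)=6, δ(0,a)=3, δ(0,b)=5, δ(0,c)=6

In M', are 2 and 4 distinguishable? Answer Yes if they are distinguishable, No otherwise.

Yes

First remove the unreachable states {0,1,5}; 6 states remain.
Initial partition by acceptance: {2,6,7,8} | {3,4}.
On input a, block {2,6,7,8} splits into {2,6} and {7,8}.
Split {2,6} by δ(·,b) → {2} and {6}.
Stable partition: {2} | {3,4} | {7,8} | {6} — 4 equivalence classes.
2 and 4 end up in different blocks, so they are distinguishable. For instance, the string 'ε' is accepted from only 2.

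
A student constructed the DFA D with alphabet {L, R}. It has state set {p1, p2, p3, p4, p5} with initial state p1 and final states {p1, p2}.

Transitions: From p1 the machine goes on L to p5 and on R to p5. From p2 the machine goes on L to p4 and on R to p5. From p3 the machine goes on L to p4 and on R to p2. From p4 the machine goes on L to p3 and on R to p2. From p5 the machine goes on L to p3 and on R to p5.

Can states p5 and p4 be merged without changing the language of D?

No

P0 = {p1,p2} | {p3,p4,p5}.
Refine {p3,p4,p5} on symbol R: members go to different blocks, giving {p3,p4} and {p5}.
Refine {p1,p2} on symbol L: members go to different blocks, giving {p1} and {p2}.
Stable partition: {p1} | {p3,p4} | {p5} | {p2} — 4 equivalence classes.
p5 and p4 end up in different blocks, so they are distinguishable. For instance, the string 'R' is accepted from only p4.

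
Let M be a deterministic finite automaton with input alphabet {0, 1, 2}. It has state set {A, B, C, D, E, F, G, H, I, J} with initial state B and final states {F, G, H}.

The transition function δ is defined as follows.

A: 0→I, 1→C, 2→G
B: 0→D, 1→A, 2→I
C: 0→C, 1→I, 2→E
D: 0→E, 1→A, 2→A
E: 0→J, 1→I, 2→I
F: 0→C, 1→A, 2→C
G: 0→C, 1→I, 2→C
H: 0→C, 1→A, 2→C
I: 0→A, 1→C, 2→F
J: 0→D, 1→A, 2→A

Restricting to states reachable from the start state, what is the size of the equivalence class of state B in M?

4

States {H} cannot be reached from the start state, so discard them.
P0 = {F,G} | {A,B,C,D,E,I,J}.
On input 2, block {A,B,C,D,E,I,J} splits into {B,C,D,E,J} and {A,I}.
Refine {B,C,D,E,J} on symbol 2: members go to different blocks, giving {B,D,E,J} and {C}.
No further refinement is possible. Final partition (4 blocks): {F,G} | {B,D,E,J} | {A,I} | {C}.
State B belongs to the block {B,D,E,J}, which has 4 states.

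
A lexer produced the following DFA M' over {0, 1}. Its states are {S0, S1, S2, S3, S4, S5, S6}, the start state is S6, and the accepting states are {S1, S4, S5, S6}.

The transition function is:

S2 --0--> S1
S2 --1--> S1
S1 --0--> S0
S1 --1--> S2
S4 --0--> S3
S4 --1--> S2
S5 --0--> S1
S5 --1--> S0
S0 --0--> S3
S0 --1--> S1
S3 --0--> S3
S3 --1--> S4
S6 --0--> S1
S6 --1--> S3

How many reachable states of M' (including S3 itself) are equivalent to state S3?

States {S5} cannot be reached from the start state, so discard them.
Start with accepting vs non-accepting: {S1,S4,S6} | {S0,S2,S3}.
Split {S1,S4,S6} by δ(·,0) → {S1,S4} and {S6}.
On input 0, block {S0,S2,S3} splits into {S0,S3} and {S2}.
The partition is now stable with 4 blocks: {S1,S4} | {S0,S3} | {S6} | {S2}.
State S3 belongs to the block {S0,S3}, which has 2 states.

2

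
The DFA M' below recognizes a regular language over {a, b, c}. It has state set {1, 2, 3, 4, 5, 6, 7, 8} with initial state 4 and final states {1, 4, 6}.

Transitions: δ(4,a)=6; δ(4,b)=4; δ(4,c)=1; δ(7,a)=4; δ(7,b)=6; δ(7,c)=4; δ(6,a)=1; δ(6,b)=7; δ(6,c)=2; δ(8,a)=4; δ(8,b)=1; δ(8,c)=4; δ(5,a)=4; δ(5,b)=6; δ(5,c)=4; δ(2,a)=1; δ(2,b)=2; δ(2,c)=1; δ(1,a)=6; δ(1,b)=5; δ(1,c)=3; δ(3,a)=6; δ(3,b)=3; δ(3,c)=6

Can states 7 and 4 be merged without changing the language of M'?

First remove the unreachable states {8}; 7 states remain.
Initial partition by acceptance: {1,4,6} | {2,3,5,7}.
On input b, block {1,4,6} splits into {1,6} and {4}.
Refine {2,3,5,7} on symbol a: members go to different blocks, giving {2,3} and {5,7}.
Stable partition: {1,6} | {2,3} | {4} | {5,7} — 4 equivalence classes.
7 and 4 end up in different blocks, so they are distinguishable. For instance, the string 'ε' is accepted from only 4.

No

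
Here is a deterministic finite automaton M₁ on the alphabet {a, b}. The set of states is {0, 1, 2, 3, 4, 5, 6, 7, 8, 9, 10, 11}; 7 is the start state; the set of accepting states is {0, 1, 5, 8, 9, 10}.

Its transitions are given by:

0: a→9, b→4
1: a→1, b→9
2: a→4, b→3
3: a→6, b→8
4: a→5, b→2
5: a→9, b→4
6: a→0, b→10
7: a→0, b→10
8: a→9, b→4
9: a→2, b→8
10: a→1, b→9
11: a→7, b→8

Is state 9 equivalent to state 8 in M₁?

No

First remove the unreachable states {11}; 11 states remain.
P0 = {0,1,5,8,9,10} | {2,3,4,6,7}.
Refine {0,1,5,8,9,10} on symbol a: members go to different blocks, giving {0,1,5,8,10} and {9}.
Split {0,1,5,8,10} by δ(·,a) → {0,5,8} and {1,10}.
Split {2,3,4,6,7} by δ(·,a) → {4,6,7} and {2,3}.
Refine {4,6,7} on symbol b: members go to different blocks, giving {6,7} and {4}.
Split {2,3} by δ(·,a) → {2} and {3}.
Stable partition: {0,5,8} | {6,7} | {9} | {1,10} | {2} | {4} | {3} — 7 equivalence classes.
9 and 8 end up in different blocks, so they are distinguishable. For instance, the string 'a' is accepted from only 8.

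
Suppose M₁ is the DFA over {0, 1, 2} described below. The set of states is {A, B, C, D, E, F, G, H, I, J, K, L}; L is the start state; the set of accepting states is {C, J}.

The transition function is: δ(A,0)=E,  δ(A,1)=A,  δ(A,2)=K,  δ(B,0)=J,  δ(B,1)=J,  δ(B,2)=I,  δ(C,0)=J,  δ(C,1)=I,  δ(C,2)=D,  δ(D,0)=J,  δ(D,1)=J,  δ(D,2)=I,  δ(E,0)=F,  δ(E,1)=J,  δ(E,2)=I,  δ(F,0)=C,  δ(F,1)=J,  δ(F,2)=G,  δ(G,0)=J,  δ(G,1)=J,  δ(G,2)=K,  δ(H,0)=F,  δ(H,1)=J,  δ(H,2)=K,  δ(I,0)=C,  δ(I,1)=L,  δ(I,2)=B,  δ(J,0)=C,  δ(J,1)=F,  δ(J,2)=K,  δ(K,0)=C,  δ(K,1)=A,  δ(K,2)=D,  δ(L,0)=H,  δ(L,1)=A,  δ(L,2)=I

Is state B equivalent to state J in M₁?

P0 = {C,J} | {A,B,D,E,F,G,H,I,K,L}.
Split {A,B,D,E,F,G,H,I,K,L} by δ(·,0) → {B,D,F,G,I,K} and {A,E,H,L}.
Refine {B,D,F,G,I,K} on symbol 1: members go to different blocks, giving {B,D,F,G} and {I,K}.
Split {C,J} by δ(·,1) → {C} and {J}.
Split {B,D,F,G} by δ(·,0) → {B,D,G} and {F}.
Split {A,E,H,L} by δ(·,0) → {A,L} and {E,H}.
The partition is now stable with 7 blocks: {C} | {B,D,G} | {A,L} | {I,K} | {J} | {F} | {E,H}.
B and J end up in different blocks, so they are distinguishable. For instance, the string 'ε' is accepted from only J.

No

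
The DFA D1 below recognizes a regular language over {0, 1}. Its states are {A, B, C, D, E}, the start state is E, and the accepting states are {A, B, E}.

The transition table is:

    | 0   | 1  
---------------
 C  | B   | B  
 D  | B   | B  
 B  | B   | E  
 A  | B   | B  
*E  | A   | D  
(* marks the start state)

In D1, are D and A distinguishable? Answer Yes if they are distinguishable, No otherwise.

Yes

First remove the unreachable states {C}; 4 states remain.
Initial partition by acceptance: {A,B,E} | {D}.
Refine {A,B,E} on symbol 1: members go to different blocks, giving {A,B} and {E}.
Refine {A,B} on symbol 1: members go to different blocks, giving {A} and {B}.
Stable partition: {A} | {D} | {E} | {B} — 4 equivalence classes.
D and A end up in different blocks, so they are distinguishable. For instance, the string 'ε' is accepted from only A.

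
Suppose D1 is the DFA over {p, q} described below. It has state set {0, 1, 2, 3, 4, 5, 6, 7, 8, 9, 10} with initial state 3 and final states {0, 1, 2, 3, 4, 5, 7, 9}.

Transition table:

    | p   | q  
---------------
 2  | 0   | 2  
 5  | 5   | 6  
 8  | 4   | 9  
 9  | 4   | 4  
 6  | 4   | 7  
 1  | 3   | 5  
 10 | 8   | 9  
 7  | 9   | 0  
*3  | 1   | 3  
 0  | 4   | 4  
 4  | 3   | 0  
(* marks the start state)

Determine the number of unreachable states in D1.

Starting at 3 and following transitions, the reachable set is {0, 1, 3, 4, 5, 6, 7, 9}. That leaves 2, 8, 10 unreachable — 3 in total.

3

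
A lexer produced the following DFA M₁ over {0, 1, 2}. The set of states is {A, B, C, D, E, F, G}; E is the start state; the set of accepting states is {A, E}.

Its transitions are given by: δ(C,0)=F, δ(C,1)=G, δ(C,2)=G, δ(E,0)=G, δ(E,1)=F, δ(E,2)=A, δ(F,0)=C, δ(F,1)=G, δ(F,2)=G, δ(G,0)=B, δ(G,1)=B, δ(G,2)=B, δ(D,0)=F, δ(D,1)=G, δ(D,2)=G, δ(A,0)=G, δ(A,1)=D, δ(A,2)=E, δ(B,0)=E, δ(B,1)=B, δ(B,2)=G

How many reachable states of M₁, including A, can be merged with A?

2

Initial partition by acceptance: {A,E} | {B,C,D,F,G}.
Split {B,C,D,F,G} by δ(·,0) → {C,D,F,G} and {B}.
On input 0, block {C,D,F,G} splits into {C,D,F} and {G}.
The partition is now stable with 4 blocks: {A,E} | {C,D,F} | {B} | {G}.
The equivalence class containing A is {A,E}, of size 2.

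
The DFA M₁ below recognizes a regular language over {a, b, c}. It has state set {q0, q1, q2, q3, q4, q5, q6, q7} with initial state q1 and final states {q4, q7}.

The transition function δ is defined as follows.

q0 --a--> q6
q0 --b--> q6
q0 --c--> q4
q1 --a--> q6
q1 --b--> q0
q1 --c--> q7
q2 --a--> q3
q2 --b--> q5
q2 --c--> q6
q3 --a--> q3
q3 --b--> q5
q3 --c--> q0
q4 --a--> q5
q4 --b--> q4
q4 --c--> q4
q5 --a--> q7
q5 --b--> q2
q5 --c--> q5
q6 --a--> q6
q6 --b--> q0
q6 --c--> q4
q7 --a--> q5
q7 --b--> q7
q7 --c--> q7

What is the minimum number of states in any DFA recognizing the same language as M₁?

All states are reachable from the start state.
P0 = {q4,q7} | {q0,q1,q2,q3,q5,q6}.
Refine {q0,q1,q2,q3,q5,q6} on symbol a: members go to different blocks, giving {q0,q1,q2,q3,q6} and {q5}.
On input b, block {q0,q1,q2,q3,q6} splits into {q0,q1,q6} and {q2,q3}.
The partition is now stable with 4 blocks: {q4,q7} | {q0,q1,q6} | {q5} | {q2,q3}.

4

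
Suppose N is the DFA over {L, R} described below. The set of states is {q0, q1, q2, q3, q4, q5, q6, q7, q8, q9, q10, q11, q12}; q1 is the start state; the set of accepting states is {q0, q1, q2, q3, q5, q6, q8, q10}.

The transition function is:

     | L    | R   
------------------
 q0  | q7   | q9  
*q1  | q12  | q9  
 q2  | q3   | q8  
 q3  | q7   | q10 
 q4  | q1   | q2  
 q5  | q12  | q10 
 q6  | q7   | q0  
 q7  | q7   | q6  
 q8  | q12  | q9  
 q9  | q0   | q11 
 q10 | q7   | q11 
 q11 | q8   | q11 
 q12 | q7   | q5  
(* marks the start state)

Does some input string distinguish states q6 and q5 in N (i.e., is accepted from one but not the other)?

No

Reachable states from the start: {q0,q1,q5,q6,q7,q8,q9,q10,q11,q12}. Unreachable: {q2,q3,q4} — drop them.
Initial partition by acceptance: {q0,q1,q5,q6,q8,q10} | {q7,q9,q11,q12}.
Split {q0,q1,q5,q6,q8,q10} by δ(·,R) → {q0,q1,q8,q10} and {q5,q6}.
On input L, block {q7,q9,q11,q12} splits into {q7,q12} and {q9,q11}.
Stable partition: {q0,q1,q8,q10} | {q7,q12} | {q5,q6} | {q9,q11} — 4 equivalence classes.
q6 and q5 lie in the same block of the stable partition, so they are equivalent — no string distinguishes them.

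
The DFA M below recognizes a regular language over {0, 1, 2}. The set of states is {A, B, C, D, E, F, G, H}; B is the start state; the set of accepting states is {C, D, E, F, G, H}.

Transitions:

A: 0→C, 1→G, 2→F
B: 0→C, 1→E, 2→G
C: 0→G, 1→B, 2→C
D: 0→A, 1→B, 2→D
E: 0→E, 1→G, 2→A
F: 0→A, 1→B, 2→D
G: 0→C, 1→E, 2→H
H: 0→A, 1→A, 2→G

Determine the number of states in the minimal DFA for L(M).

7

P0 = {C,D,E,F,G,H} | {A,B}.
Refine {C,D,E,F,G,H} on symbol 0: members go to different blocks, giving {C,E,G} and {D,F,H}.
Refine {C,E,G} on symbol 1: members go to different blocks, giving {E,G} and {C}.
On input 0, block {E,G} splits into {E} and {G}.
On input 1, block {A,B} splits into {A} and {B}.
Split {D,F,H} by δ(·,1) → {D,F} and {H}.
No further refinement is possible. Final partition (7 blocks): {E} | {A} | {D,F} | {C} | {G} | {B} | {H}.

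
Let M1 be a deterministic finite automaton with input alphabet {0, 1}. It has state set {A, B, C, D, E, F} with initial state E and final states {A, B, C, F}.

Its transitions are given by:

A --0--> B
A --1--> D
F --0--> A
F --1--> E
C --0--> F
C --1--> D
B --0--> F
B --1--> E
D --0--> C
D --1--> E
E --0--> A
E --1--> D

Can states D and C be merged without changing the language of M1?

Initial partition by acceptance: {A,B,C,F} | {D,E}.
Stable partition: {A,B,C,F} | {D,E} — 2 equivalence classes.
D and C end up in different blocks, so they are distinguishable. For instance, the string 'ε' is accepted from only C.

No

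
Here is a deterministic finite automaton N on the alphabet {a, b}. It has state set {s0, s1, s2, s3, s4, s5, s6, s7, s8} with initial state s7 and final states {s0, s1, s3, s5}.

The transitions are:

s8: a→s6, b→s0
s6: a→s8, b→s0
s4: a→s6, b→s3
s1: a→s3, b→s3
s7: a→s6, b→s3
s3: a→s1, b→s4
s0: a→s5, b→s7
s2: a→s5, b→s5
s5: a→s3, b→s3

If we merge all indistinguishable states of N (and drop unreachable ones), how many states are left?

First remove the unreachable states {s2}; 8 states remain.
P0 = {s0,s1,s3,s5} | {s4,s6,s7,s8}.
Refine {s0,s1,s3,s5} on symbol b: members go to different blocks, giving {s0,s3} and {s1,s5}.
Stable partition: {s0,s3} | {s4,s6,s7,s8} | {s1,s5} — 3 equivalence classes.

3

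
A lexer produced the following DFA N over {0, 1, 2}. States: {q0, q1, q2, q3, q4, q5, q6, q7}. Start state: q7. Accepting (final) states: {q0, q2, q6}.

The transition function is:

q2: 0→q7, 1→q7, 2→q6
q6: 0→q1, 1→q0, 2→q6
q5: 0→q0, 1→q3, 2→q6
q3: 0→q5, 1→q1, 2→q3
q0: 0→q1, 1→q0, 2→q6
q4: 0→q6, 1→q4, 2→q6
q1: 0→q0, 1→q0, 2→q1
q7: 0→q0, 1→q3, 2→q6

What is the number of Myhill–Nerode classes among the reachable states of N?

4

First remove the unreachable states {q2,q4}; 6 states remain.
P0 = {q0,q6} | {q1,q3,q5,q7}.
Split {q1,q3,q5,q7} by δ(·,0) → {q1,q5,q7} and {q3}.
Refine {q1,q5,q7} on symbol 1: members go to different blocks, giving {q5,q7} and {q1}.
Stable partition: {q0,q6} | {q5,q7} | {q3} | {q1} — 4 equivalence classes.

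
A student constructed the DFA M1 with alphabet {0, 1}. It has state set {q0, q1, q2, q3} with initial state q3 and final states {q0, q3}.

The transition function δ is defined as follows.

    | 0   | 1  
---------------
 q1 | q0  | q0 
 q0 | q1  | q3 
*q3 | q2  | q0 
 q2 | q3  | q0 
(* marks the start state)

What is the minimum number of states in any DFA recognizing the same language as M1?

All states are reachable from the start state.
Initial partition by acceptance: {q0,q3} | {q1,q2}.
No further refinement is possible. Final partition (2 blocks): {q0,q3} | {q1,q2}.

2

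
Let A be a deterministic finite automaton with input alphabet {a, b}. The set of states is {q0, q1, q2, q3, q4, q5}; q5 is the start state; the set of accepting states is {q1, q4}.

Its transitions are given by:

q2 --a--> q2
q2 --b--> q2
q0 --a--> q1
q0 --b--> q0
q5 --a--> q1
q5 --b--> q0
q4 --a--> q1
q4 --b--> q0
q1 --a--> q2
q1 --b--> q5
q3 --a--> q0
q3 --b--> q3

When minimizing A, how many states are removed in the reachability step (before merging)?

2

BFS from q5 reaches {q0, q1, q2, q5}; the 2 state(s) q3, q4 are never visited.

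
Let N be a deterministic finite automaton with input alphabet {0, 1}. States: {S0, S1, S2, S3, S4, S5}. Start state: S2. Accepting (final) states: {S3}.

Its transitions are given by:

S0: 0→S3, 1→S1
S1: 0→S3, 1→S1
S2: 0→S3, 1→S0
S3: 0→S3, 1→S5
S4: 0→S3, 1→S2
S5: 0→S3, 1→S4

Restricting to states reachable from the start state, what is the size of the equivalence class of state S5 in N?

5

Every state is reachable, so we keep all 6.
P0 = {S3} | {S0,S1,S2,S4,S5}.
Stable partition: {S3} | {S0,S1,S2,S4,S5} — 2 equivalence classes.
State S5 belongs to the block {S0,S1,S2,S4,S5}, which has 5 states.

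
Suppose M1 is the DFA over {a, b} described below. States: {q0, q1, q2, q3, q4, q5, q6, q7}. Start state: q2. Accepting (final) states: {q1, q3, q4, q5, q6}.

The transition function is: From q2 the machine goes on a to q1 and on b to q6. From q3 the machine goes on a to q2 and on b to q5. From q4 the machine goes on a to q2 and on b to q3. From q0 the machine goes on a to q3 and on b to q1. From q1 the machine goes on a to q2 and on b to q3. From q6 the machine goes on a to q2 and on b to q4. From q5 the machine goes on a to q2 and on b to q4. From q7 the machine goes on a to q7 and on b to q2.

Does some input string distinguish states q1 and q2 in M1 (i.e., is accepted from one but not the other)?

Yes

First remove the unreachable states {q0,q7}; 6 states remain.
P0 = {q1,q3,q4,q5,q6} | {q2}.
No further refinement is possible. Final partition (2 blocks): {q1,q3,q4,q5,q6} | {q2}.
q1 and q2 end up in different blocks, so they are distinguishable. For instance, the string 'ε' is accepted from only q1.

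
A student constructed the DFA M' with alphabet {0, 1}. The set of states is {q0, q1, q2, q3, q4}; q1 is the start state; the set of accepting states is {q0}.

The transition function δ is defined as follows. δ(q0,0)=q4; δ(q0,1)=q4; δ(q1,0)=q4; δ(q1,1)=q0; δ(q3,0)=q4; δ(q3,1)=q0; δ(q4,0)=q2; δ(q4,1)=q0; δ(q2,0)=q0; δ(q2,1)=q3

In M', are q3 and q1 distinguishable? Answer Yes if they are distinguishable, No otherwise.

All states are reachable from the start state.
Start with accepting vs non-accepting: {q0} | {q1,q2,q3,q4}.
On input 0, block {q1,q2,q3,q4} splits into {q1,q3,q4} and {q2}.
Split {q1,q3,q4} by δ(·,0) → {q1,q3} and {q4}.
The partition is now stable with 4 blocks: {q0} | {q1,q3} | {q2} | {q4}.
q3 and q1 lie in the same block of the stable partition, so they are equivalent — no string distinguishes them.

No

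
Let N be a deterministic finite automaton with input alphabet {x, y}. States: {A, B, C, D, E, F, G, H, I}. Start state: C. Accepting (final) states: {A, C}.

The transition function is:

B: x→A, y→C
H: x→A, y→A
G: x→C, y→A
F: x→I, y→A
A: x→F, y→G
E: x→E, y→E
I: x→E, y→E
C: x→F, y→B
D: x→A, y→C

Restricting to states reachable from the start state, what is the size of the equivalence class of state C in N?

2

States {D,H} cannot be reached from the start state, so discard them.
P0 = {A,C} | {B,E,F,G,I}.
On input x, block {B,E,F,G,I} splits into {E,F,I} and {B,G}.
Refine {E,F,I} on symbol y: members go to different blocks, giving {E,I} and {F}.
No further refinement is possible. Final partition (4 blocks): {A,C} | {E,I} | {B,G} | {F}.
The equivalence class containing C is {A,C}, of size 2.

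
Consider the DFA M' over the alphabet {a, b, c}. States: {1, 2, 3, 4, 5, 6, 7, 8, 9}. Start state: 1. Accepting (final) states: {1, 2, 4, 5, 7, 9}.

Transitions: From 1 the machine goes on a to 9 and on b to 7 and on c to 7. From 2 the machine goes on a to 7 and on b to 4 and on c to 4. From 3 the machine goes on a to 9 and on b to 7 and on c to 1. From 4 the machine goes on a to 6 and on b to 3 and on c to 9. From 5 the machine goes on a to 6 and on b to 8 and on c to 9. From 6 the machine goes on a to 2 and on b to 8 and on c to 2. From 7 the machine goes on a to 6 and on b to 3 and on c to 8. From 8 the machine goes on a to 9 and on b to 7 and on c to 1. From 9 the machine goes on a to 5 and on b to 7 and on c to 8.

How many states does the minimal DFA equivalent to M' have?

7

Initial partition by acceptance: {1,2,4,5,7,9} | {3,6,8}.
Split {1,2,4,5,7,9} by δ(·,a) → {1,2,9} and {4,5,7}.
Refine {1,2,9} on symbol a: members go to different blocks, giving {2,9} and {1}.
On input c, block {2,9} splits into {2} and {9}.
Refine {3,6,8} on symbol a: members go to different blocks, giving {3,8} and {6}.
Split {4,5,7} by δ(·,c) → {4,5} and {7}.
The partition is now stable with 7 blocks: {2} | {3,8} | {4,5} | {1} | {9} | {6} | {7}.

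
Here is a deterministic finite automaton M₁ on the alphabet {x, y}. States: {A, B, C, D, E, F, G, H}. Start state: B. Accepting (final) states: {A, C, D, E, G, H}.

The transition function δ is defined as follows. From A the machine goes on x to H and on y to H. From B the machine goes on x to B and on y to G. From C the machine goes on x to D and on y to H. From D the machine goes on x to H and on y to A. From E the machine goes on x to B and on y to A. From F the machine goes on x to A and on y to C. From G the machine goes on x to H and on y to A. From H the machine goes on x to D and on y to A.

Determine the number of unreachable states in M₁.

3

Starting at B and following transitions, the reachable set is {A, B, D, G, H}. That leaves C, E, F unreachable — 3 in total.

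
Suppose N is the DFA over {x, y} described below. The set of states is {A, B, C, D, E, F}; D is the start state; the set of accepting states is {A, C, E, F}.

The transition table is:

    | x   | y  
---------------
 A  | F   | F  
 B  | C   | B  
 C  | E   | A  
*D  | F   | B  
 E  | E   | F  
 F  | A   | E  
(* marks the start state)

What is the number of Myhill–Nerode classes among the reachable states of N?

Start with accepting vs non-accepting: {A,C,E,F} | {B,D}.
The partition is now stable with 2 blocks: {A,C,E,F} | {B,D}.

2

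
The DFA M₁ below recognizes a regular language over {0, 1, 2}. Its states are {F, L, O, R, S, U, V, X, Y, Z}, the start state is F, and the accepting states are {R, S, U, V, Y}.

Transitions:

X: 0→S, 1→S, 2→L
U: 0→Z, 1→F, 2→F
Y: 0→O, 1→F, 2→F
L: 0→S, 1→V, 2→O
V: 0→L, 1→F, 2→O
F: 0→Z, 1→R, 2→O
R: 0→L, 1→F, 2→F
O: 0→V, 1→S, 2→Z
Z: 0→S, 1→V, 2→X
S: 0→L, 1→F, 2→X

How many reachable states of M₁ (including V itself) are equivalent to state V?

2

Reachable states from the start: {F,L,O,R,S,V,X,Z}. Unreachable: {U,Y} — drop them.
P0 = {R,S,V} | {F,L,O,X,Z}.
Split {F,L,O,X,Z} by δ(·,0) → {L,O,X,Z} and {F}.
Split {R,S,V} by δ(·,2) → {S,V} and {R}.
No further refinement is possible. Final partition (4 blocks): {S,V} | {L,O,X,Z} | {F} | {R}.
The equivalence class containing V is {S,V}, of size 2.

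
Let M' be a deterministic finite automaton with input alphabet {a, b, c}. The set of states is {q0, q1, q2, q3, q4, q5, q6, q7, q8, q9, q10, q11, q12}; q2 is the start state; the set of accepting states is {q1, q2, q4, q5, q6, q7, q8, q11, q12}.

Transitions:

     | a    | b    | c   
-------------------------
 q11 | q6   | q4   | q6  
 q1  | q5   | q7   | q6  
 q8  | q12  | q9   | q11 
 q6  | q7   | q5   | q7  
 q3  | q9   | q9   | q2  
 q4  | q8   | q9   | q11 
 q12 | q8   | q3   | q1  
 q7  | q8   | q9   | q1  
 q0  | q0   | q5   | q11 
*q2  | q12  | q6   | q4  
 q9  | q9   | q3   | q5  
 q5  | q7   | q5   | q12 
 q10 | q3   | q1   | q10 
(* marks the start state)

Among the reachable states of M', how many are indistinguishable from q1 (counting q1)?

2

States {q0,q10} cannot be reached from the start state, so discard them.
P0 = {q1,q2,q4,q5,q6,q7,q8,q11,q12} | {q3,q9}.
Split {q1,q2,q4,q5,q6,q7,q8,q11,q12} by δ(·,b) → {q1,q2,q5,q6,q11} and {q4,q7,q8,q12}.
Split {q1,q2,q5,q6,q11} by δ(·,a) → {q2,q5,q6} and {q1,q11}.
The partition is now stable with 4 blocks: {q2,q5,q6} | {q3,q9} | {q4,q7,q8,q12} | {q1,q11}.
The equivalence class containing q1 is {q1,q11}, of size 2.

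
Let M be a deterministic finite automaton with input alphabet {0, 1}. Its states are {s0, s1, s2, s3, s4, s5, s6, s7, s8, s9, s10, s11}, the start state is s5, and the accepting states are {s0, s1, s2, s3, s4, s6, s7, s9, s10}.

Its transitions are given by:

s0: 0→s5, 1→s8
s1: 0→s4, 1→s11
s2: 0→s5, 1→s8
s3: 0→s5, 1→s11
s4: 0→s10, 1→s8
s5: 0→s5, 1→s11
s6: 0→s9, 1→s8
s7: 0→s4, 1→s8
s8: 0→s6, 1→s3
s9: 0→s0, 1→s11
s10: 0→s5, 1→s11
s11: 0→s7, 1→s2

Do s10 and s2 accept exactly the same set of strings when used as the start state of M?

Yes

Reachable states from the start: {s0,s2,s3,s4,s5,s6,s7,s8,s9,s10,s11}. Unreachable: {s1} — drop them.
P0 = {s0,s2,s3,s4,s6,s7,s9,s10} | {s5,s8,s11}.
Split {s0,s2,s3,s4,s6,s7,s9,s10} by δ(·,0) → {s0,s2,s3,s10} and {s4,s6,s7,s9}.
On input 0, block {s5,s8,s11} splits into {s8,s11} and {s5}.
Refine {s4,s6,s7,s9} on symbol 0: members go to different blocks, giving {s4,s9} and {s6,s7}.
No further refinement is possible. Final partition (5 blocks): {s0,s2,s3,s10} | {s8,s11} | {s4,s9} | {s5} | {s6,s7}.
s10 and s2 lie in the same block of the stable partition, so they are equivalent — no string distinguishes them.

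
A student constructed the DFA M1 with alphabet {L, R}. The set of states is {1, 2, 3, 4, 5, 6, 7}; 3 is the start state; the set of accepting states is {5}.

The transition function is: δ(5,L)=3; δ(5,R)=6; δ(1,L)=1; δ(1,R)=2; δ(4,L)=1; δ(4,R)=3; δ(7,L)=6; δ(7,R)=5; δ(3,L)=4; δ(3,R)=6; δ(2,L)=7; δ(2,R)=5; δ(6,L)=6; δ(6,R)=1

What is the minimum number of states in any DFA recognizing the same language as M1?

Every state is reachable, so we keep all 7.
Start with accepting vs non-accepting: {5} | {1,2,3,4,6,7}.
Split {1,2,3,4,6,7} by δ(·,R) → {1,3,4,6} and {2,7}.
Split {1,3,4,6} by δ(·,R) → {3,4,6} and {1}.
On input L, block {3,4,6} splits into {3,6} and {4}.
Refine {3,6} on symbol L: members go to different blocks, giving {3} and {6}.
Split {2,7} by δ(·,L) → {2} and {7}.
The partition is now stable with 7 blocks: {5} | {3} | {2} | {1} | {4} | {6} | {7}.

7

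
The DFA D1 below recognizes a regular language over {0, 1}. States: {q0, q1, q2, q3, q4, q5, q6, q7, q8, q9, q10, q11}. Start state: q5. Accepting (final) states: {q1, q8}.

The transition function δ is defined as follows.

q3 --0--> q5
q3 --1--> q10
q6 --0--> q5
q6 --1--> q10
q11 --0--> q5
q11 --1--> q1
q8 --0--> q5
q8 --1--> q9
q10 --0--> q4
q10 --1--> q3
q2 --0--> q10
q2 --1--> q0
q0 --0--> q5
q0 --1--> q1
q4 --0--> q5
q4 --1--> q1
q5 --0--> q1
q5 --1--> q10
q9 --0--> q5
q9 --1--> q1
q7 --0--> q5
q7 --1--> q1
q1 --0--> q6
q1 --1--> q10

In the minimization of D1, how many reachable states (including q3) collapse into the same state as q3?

First remove the unreachable states {q0,q2,q7,q8,q9,q11}; 6 states remain.
Initial partition by acceptance: {q1} | {q3,q4,q5,q6,q10}.
Refine {q3,q4,q5,q6,q10} on symbol 0: members go to different blocks, giving {q3,q4,q6,q10} and {q5}.
Split {q3,q4,q6,q10} by δ(·,0) → {q3,q4,q6} and {q10}.
Split {q3,q4,q6} by δ(·,1) → {q3,q6} and {q4}.
Stable partition: {q1} | {q3,q6} | {q5} | {q10} | {q4} — 5 equivalence classes.
The equivalence class containing q3 is {q3,q6}, of size 2.

2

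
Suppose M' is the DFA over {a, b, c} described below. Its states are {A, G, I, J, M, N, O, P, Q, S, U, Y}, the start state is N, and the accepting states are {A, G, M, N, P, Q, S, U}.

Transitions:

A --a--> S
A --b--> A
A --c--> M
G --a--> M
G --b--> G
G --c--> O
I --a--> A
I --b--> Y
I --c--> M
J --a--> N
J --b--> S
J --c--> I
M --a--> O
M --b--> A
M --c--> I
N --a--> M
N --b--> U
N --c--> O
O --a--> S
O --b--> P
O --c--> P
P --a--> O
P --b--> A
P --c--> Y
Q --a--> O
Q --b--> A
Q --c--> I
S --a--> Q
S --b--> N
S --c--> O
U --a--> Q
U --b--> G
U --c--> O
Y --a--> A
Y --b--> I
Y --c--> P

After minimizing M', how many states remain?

5

First remove the unreachable states {J}; 11 states remain.
Initial partition by acceptance: {A,G,M,N,P,Q,S,U} | {I,O,Y}.
Split {A,G,M,N,P,Q,S,U} by δ(·,a) → {A,G,N,S,U} and {M,P,Q}.
Refine {A,G,N,S,U} on symbol a: members go to different blocks, giving {G,N,S,U} and {A}.
Split {I,O,Y} by δ(·,a) → {I,Y} and {O}.
Stable partition: {G,N,S,U} | {I,Y} | {M,P,Q} | {A} | {O} — 5 equivalence classes.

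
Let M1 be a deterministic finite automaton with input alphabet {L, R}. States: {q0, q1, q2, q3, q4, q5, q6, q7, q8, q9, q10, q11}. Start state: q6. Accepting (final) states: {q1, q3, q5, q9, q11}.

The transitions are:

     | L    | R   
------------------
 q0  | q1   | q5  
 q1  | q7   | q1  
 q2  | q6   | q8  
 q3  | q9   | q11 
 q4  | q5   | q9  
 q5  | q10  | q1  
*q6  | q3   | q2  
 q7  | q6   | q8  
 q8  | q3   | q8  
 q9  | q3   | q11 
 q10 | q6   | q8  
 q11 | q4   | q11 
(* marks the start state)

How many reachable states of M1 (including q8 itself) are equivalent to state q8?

1

States {q0} cannot be reached from the start state, so discard them.
P0 = {q1,q3,q5,q9,q11} | {q2,q4,q6,q7,q8,q10}.
Split {q1,q3,q5,q9,q11} by δ(·,L) → {q1,q5,q11} and {q3,q9}.
On input L, block {q2,q4,q6,q7,q8,q10} splits into {q2,q7,q10} and {q6,q8} and {q4}.
Split {q1,q5,q11} by δ(·,L) → {q1,q5} and {q11}.
On input R, block {q6,q8} splits into {q6} and {q8}.
No further refinement is possible. Final partition (7 blocks): {q1,q5} | {q2,q7,q10} | {q3,q9} | {q6} | {q4} | {q11} | {q8}.
The equivalence class containing q8 is {q8}, of size 1.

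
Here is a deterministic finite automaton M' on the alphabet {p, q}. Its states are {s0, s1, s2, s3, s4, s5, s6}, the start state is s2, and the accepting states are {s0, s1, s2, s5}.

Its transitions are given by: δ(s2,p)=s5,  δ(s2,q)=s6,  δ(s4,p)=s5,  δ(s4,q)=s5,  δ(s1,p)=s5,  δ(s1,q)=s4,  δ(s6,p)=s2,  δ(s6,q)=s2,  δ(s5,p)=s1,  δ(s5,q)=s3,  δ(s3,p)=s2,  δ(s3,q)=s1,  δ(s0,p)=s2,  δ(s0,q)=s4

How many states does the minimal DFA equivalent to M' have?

First remove the unreachable states {s0}; 6 states remain.
Initial partition by acceptance: {s1,s2,s5} | {s3,s4,s6}.
Stable partition: {s1,s2,s5} | {s3,s4,s6} — 2 equivalence classes.

2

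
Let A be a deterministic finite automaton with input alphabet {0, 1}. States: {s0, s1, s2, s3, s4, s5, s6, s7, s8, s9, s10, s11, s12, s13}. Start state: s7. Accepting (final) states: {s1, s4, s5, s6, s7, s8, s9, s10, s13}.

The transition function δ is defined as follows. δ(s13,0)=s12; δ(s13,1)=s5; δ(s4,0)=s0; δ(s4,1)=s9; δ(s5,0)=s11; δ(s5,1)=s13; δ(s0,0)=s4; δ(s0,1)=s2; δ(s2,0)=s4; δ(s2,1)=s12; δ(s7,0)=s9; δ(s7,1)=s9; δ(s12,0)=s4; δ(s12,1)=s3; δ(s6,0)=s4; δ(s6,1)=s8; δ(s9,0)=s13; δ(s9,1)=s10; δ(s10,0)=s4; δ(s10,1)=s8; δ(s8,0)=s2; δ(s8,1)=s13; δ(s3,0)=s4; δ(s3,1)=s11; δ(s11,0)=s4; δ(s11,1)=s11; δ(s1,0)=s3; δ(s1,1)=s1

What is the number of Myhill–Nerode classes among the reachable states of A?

Reachable states from the start: {s0,s2,s3,s4,s5,s7,s8,s9,s10,s11,s12,s13}. Unreachable: {s1,s6} — drop them.
Start with accepting vs non-accepting: {s4,s5,s7,s8,s9,s10,s13} | {s0,s2,s3,s11,s12}.
Refine {s4,s5,s7,s8,s9,s10,s13} on symbol 0: members go to different blocks, giving {s4,s5,s8,s13} and {s7,s9,s10}.
Refine {s4,s5,s8,s13} on symbol 1: members go to different blocks, giving {s5,s8,s13} and {s4}.
Refine {s7,s9,s10} on symbol 0: members go to different blocks, giving {s7} and {s9} and {s10}.
No further refinement is possible. Final partition (6 blocks): {s5,s8,s13} | {s0,s2,s3,s11,s12} | {s7} | {s4} | {s9} | {s10}.

6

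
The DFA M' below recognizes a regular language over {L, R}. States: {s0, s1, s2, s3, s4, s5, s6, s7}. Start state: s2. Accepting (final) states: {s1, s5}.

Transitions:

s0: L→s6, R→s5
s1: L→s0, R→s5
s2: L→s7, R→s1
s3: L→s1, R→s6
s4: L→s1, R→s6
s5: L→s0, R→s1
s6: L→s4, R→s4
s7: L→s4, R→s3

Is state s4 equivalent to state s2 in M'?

Start with accepting vs non-accepting: {s1,s5} | {s0,s2,s3,s4,s6,s7}.
Refine {s0,s2,s3,s4,s6,s7} on symbol L: members go to different blocks, giving {s0,s2,s6,s7} and {s3,s4}.
Split {s0,s2,s6,s7} by δ(·,L) → {s0,s2} and {s6,s7}.
Stable partition: {s1,s5} | {s0,s2} | {s3,s4} | {s6,s7} — 4 equivalence classes.
s4 and s2 end up in different blocks, so they are distinguishable. For instance, the string 'L' is accepted from only s4.

No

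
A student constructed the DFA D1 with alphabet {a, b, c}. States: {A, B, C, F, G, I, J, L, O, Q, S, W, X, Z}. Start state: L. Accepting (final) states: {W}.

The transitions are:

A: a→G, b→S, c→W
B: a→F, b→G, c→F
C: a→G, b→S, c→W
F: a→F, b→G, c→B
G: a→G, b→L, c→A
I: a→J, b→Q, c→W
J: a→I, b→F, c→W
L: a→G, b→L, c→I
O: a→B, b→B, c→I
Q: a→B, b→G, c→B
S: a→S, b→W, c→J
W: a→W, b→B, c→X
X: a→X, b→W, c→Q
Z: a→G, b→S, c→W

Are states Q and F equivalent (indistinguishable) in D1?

First remove the unreachable states {C,O,Z}; 11 states remain.
P0 = {W} | {A,B,F,G,I,J,L,Q,S,X}.
Refine {A,B,F,G,I,J,L,Q,S,X} on symbol b: members go to different blocks, giving {A,B,F,G,I,J,L,Q} and {S,X}.
Split {A,B,F,G,I,J,L,Q} by δ(·,b) → {B,F,G,I,J,L,Q} and {A}.
On input c, block {B,F,G,I,J,L,Q} splits into {B,F,L,Q} and {I,J} and {G}.
On input a, block {B,F,L,Q} splits into {B,F,Q} and {L}.
Refine {S,X} on symbol c: members go to different blocks, giving {S} and {X}.
The partition is now stable with 8 blocks: {W} | {B,F,Q} | {S} | {A} | {I,J} | {G} | {L} | {X}.
Q and F lie in the same block of the stable partition, so they are equivalent — no string distinguishes them.

Yes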